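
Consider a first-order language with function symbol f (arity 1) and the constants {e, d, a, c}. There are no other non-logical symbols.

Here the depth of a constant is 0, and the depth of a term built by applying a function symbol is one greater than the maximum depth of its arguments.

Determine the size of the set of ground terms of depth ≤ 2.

Let N_k = |{terms of depth ≤ k}|. Then N_0 = 4 and N_k = 4 + N_{k-1} for k ≥ 1 (one summand per function symbol, arity giving the exponent).
N_0 = 4
N_1 = 4 + 4 = 8
N_2 = 4 + 8 = 12
Explicitly: e, d, a, c, f(e), f(d), f(a), f(c), f(f(e)), f(f(d)), f(f(a)), f(f(c)).

12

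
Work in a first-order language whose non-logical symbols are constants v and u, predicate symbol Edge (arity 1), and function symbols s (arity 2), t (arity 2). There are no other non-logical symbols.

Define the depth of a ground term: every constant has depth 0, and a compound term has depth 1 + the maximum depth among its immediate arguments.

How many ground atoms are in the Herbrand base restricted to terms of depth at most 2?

First count ground terms of depth ≤ 2.
If N_k denotes the number of depth-≤k ground terms, the 2 constants give N_0 = 2, and each function symbol of arity r contributes N_{k-1}^r new terms at level k: N_k = 2 + N_{k-1}^2 + N_{k-1}^2.
N_0 = 2
N_1 = 2 + 2^2 + 2^2 = 10
N_2 = 2 + 10^2 + 10^2 = 202
So |H| = 202.
A ground atom is a predicate applied to a tuple of terms from H, so the count is the sum over predicates of |H|^arity:
  Edge: 202
Total ground atoms: 202.

202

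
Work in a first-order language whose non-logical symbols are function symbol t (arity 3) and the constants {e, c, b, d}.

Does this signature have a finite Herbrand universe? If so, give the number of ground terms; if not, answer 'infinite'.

The signature has at least one function symbol (t, arity 3) and at least one constant (e).
Iterating t gives infinitely many distinct ground terms: e, t(e, e, e), t(t(e, e, e), t(e, e, e), t(e, e, e)), ...
So the Herbrand universe is infinite.

infinite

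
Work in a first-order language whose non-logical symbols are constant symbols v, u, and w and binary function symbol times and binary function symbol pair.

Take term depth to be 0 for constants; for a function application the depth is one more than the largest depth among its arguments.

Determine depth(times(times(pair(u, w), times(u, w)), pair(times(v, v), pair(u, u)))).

3

depth(pair(u, w)) = 1 + max(0, 0) = 1
depth(times(u, w)) = 1 + max(0, 0) = 1
depth(times(pair(u, w), times(u, w))) = 1 + max(1, 1) = 2
depth(times(v, v)) = 1 + max(0, 0) = 1
depth(pair(u, u)) = 1 + max(0, 0) = 1
depth(pair(times(v, v), pair(u, u))) = 1 + max(1, 1) = 2
depth(times(times(pair(u, w), times(u, w)), pair(times(v, v), pair(u, u)))) = 1 + max(2, 2) = 3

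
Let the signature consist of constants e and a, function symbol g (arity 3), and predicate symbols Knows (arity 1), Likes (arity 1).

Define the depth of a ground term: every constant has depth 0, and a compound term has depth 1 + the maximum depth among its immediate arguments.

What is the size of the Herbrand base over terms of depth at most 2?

First count ground terms of depth ≤ 2.
Write N_k for the number of ground terms of depth ≤ k. A term of depth ≤ k is either a constant or a function symbol applied to arguments of depth ≤ k−1, so N_k = 2 + N_{k-1}^3.
N_0 = 2
N_1 = 2 + 2^3 = 10
N_2 = 2 + 10^3 = 1002
So |H| = 1002.
Each predicate of arity r yields |H|^r ground atoms (one per choice of an r-tuple from H):
  Knows: 1002;  Likes: 1002
Total ground atoms: 1002 + 1002 = 2004.

2004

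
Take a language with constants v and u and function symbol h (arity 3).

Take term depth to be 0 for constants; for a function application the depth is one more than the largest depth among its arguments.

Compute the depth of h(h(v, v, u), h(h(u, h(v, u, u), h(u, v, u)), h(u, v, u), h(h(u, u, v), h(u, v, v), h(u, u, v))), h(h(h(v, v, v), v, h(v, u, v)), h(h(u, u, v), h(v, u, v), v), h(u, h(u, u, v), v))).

4

depth(h(v, v, u)) = 1 + max(0, 0, 0) = 1
depth(h(v, u, u)) = 1 + max(0, 0, 0) = 1
depth(h(u, v, u)) = 1 + max(0, 0, 0) = 1
depth(h(u, h(v, u, u), h(u, v, u))) = 1 + max(0, 1, 1) = 2
depth(h(u, u, v)) = 1 + max(0, 0, 0) = 1
depth(h(u, v, v)) = 1 + max(0, 0, 0) = 1
depth(h(h(u, u, v), h(u, v, v), h(u, u, v))) = 1 + max(1, 1, 1) = 2
depth(h(h(u, h(v, u, u), h(u, v, u)), h(u, v, u), h(h(u, u, v), h(u, v, v), h(u, u, v)))) = 1 + max(2, 1, 2) = 3
depth(h(v, v, v)) = 1 + max(0, 0, 0) = 1
depth(h(v, u, v)) = 1 + max(0, 0, 0) = 1
depth(h(h(v, v, v), v, h(v, u, v))) = 1 + max(1, 0, 1) = 2
depth(h(h(u, u, v), h(v, u, v), v)) = 1 + max(1, 1, 0) = 2
depth(h(u, h(u, u, v), v)) = 1 + max(0, 1, 0) = 2
depth(h(h(h(v, v, v), v, h(v, u, v)), h(h(u, u, v), h(v, u, v), v), h(u, h(u, u, v), v))) = 1 + max(2, 2, 2) = 3
depth(h(h(v, v, u), h(h(u, h(v, u, u), h(u, v, u)), h(u, v, u), h(h(u, u, v), h(u, v, v), h(u, u, v))), h(h(h(v, v, v), v, h(v, u, v)), h(h(u, u, v), h(v, u, v), v), h(u, h(u, u, v), v)))) = 1 + max(1, 3, 3) = 4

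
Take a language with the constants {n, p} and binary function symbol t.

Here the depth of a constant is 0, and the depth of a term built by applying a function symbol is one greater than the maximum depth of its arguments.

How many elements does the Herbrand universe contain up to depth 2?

If N_k denotes the number of depth-≤k ground terms, the 2 constants give N_0 = 2, and each function symbol of arity r contributes N_{k-1}^r new terms at level k: N_k = 2 + N_{k-1}^2.
N_0 = 2
N_1 = 2 + 2^2 = 6
N_2 = 2 + 6^2 = 38

38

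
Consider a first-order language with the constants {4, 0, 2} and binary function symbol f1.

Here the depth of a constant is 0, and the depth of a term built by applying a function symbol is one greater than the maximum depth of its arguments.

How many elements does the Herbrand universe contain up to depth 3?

If N_k denotes the number of depth-≤k ground terms, the 3 constants give N_0 = 3, and each function symbol of arity r contributes N_{k-1}^r new terms at level k: N_k = 3 + N_{k-1}^2.
N_0 = 3
N_1 = 3 + 3^2 = 12
N_2 = 3 + 12^2 = 147
N_3 = 3 + 147^2 = 21612

21612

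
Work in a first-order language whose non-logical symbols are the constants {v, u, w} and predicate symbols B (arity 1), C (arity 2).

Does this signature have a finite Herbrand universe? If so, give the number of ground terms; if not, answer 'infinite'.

There are no function symbols, so every ground term is one of the 3 constants.
The Herbrand universe is {v, u, w}, which is finite with 3 elements.

3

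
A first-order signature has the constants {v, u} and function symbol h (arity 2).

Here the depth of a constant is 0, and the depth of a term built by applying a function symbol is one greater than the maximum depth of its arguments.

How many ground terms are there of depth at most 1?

6

Count level by level. With function symbols h/2, the terms of depth ≤ k are the 2 constants together with each function applied to depth-≤(k−1) tuples, so N_k = 2 + N_{k-1}^2.
N_0 = 2
N_1 = 2 + 2^2 = 6
Explicitly: v, u, h(v, v), h(v, u), h(u, v), h(u, u).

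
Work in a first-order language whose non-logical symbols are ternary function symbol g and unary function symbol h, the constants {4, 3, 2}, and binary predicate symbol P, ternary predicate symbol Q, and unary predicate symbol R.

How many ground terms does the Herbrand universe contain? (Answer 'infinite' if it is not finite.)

infinite

The signature has at least one function symbol (g, arity 3) and at least one constant (4).
Iterating g gives infinitely many distinct ground terms: 4, g(4, 4, 4), g(g(4, 4, 4), g(4, 4, 4), g(4, 4, 4)), ...
So the Herbrand universe is infinite.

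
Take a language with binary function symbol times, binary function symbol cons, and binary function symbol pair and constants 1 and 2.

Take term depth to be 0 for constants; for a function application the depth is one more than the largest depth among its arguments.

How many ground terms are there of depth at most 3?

1044302

Let N_k = |{terms of depth ≤ k}|. Then N_0 = 2 and N_k = 2 + N_{k-1}^2 + N_{k-1}^2 + N_{k-1}^2 for k ≥ 1 (one summand per function symbol, arity giving the exponent).
N_0 = 2
N_1 = 2 + 2^2 + 2^2 + 2^2 = 14
N_2 = 2 + 14^2 + 14^2 + 14^2 = 590
N_3 = 2 + 590^2 + 590^2 + 590^2 = 1044302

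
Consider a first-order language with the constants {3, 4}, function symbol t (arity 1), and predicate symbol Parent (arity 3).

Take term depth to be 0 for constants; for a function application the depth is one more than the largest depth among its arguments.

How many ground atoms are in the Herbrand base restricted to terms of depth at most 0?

First count ground terms of depth ≤ 0.
Let N_k count ground terms of depth at most k. Each non-constant term of depth ≤ k is some function symbol applied to depth-≤(k−1) arguments, giving N_k = 2 + N_{k-1}.
N_0 = 2
Explicitly: 3, 4.
So |H| = 2.
Ground atoms are formed by filling each argument slot of a predicate with a term from H, so an r-ary predicate gives |H|^r atoms:
  Parent: 2^3 = 8
Total ground atoms: 8.

8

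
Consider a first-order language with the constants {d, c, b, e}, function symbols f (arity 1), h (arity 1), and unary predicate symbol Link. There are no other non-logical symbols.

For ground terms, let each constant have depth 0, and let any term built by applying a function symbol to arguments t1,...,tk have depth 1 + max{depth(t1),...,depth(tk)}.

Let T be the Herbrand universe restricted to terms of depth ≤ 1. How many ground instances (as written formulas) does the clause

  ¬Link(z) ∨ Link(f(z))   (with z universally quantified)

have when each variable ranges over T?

Ground terms of depth ≤ 1:
  Let N_k = |{terms of depth ≤ k}|. Then N_0 = 4 and N_k = 4 + N_{k-1} + N_{k-1} for k ≥ 1 (one summand per function symbol, arity giving the exponent).
  N_0 = 4
  N_1 = 4 + 4 + 4 = 12
  Explicitly: d, c, b, e, f(d), f(c), f(b), f(e), h(d), h(c), h(b), h(e).
So there are 12 ground terms available for substitution.
There is 1 variable to instantiate (z),  occurring in at least one literal, so different choices give different ground instances.
Number of ground instances = 12.

12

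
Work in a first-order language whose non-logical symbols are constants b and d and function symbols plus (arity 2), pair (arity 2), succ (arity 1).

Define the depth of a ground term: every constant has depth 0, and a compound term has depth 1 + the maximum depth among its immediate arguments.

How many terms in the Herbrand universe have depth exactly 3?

182410

Let N_k count ground terms of depth at most k. Each non-constant term of depth ≤ k is some function symbol applied to depth-≤(k−1) arguments, giving N_k = 2 + N_{k-1}^2 + N_{k-1}^2 + N_{k-1}.
N_0 = 2
N_1 = 2 + 2^2 + 2^2 + 2 = 12
N_2 = 2 + 12^2 + 12^2 + 12 = 302
N_3 = 2 + 302^2 + 302^2 + 302 = 182712
Terms of depth exactly 3: N_3 − N_2 = 182712 − 302 = 182410.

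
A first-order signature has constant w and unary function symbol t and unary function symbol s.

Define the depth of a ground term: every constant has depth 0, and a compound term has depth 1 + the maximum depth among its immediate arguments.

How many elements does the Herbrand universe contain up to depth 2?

7

Let N_k = |{terms of depth ≤ k}|. Then N_0 = 1 and N_k = 1 + N_{k-1} + N_{k-1} for k ≥ 1 (one summand per function symbol, arity giving the exponent).
N_0 = 1
N_1 = 1 + 1 + 1 = 3
N_2 = 1 + 3 + 3 = 7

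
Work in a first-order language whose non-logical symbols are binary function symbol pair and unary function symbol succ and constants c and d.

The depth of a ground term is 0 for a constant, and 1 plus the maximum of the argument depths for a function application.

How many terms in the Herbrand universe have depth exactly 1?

If N_k denotes the number of depth-≤k ground terms, the 2 constants give N_0 = 2, and each function symbol of arity r contributes N_{k-1}^r new terms at level k: N_k = 2 + N_{k-1}^2 + N_{k-1}.
N_0 = 2
N_1 = 2 + 2^2 + 2 = 8
Terms of depth exactly 1: N_1 − N_0 = 8 − 2 = 6.

6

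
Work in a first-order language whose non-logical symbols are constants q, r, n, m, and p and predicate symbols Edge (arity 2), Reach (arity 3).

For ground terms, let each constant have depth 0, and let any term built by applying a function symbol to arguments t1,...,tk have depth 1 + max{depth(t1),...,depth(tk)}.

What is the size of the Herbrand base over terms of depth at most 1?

First count ground terms of depth ≤ 1.
With no function symbols every ground term is a constant, so there are exactly 5 ground terms at every depth bound.
N_0 = 5
N_1 = 5
So |H| = 5.
Ground atoms are formed by filling each argument slot of a predicate with a term from H, so an r-ary predicate gives |H|^r atoms:
  Edge: 5^2 = 25;  Reach: 5^3 = 125
Total ground atoms: 25 + 125 = 150.

150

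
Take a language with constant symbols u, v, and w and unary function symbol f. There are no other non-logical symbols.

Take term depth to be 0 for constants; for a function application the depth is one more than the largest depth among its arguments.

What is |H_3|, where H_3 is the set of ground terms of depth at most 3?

Write N_k for the number of ground terms of depth ≤ k. A term of depth ≤ k is either a constant or a function symbol applied to arguments of depth ≤ k−1, so N_k = 3 + N_{k-1}.
N_0 = 3
N_1 = 3 + 3 = 6
N_2 = 3 + 6 = 9
N_3 = 3 + 9 = 12
Explicitly: u, v, w, f(u), f(v), f(w), f(f(u)), f(f(v)), f(f(w)), f(f(f(u))), f(f(f(v))), f(f(f(w))).

12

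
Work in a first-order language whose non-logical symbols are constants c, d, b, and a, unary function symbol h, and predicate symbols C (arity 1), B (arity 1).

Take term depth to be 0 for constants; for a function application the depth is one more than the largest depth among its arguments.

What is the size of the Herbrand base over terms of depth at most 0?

8

First count ground terms of depth ≤ 0.
If N_k denotes the number of depth-≤k ground terms, the 4 constants give N_0 = 4, and each function symbol of arity r contributes N_{k-1}^r new terms at level k: N_k = 4 + N_{k-1}.
N_0 = 4
Explicitly: c, d, b, a.
So |H| = 4.
Ground atoms are formed by filling each argument slot of a predicate with a term from H, so an r-ary predicate gives |H|^r atoms:
  C: 4;  B: 4
Total ground atoms: 4 + 4 = 8.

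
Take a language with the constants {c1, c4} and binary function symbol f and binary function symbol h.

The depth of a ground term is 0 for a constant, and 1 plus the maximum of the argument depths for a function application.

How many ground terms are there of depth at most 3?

81610

Let N_k = |{terms of depth ≤ k}|. Then N_0 = 2 and N_k = 2 + N_{k-1}^2 + N_{k-1}^2 for k ≥ 1 (one summand per function symbol, arity giving the exponent).
N_0 = 2
N_1 = 2 + 2^2 + 2^2 = 10
N_2 = 2 + 10^2 + 10^2 = 202
N_3 = 2 + 202^2 + 202^2 = 81610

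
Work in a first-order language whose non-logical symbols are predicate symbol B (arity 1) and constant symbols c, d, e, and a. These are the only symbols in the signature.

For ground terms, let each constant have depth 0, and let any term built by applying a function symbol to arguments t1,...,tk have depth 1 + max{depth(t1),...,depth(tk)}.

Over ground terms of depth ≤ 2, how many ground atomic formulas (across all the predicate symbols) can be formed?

4

First count ground terms of depth ≤ 2.
With no function symbols every ground term is a constant, so there are exactly 4 ground terms at every depth bound.
N_0 = 4
N_1 = 4
N_2 = 4
Explicitly: c, d, e, a.
So |H| = 4.
A ground atom is a predicate applied to a tuple of terms from H, so the count is the sum over predicates of |H|^arity:
  B: 4
Total ground atoms: 4.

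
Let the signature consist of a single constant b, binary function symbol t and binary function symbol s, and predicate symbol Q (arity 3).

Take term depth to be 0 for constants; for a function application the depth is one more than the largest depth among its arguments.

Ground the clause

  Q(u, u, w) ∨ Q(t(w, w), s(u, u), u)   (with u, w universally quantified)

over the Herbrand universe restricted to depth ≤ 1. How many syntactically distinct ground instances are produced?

9

Ground terms of depth ≤ 1:
  Write N_k for the number of ground terms of depth ≤ k. A term of depth ≤ k is either a constant or a function symbol applied to arguments of depth ≤ k−1, so N_k = 1 + N_{k-1}^2 + N_{k-1}^2.
  N_0 = 1
  N_1 = 1 + 1^2 + 1^2 = 3
So there are 3 ground terms available for substitution.
The clause has 2 distinct variables (u, w), each appearing in the body. In the free term algebra distinct substitutions yield syntactically distinct ground instances.
Number of ground instances = 3^2 = 9.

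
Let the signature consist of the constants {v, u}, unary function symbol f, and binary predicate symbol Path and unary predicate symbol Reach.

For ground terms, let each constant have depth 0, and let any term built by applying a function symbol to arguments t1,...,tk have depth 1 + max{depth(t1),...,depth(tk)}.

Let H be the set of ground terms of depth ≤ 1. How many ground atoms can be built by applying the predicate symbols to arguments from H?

First count ground terms of depth ≤ 1.
Let N_k = |{terms of depth ≤ k}|. Then N_0 = 2 and N_k = 2 + N_{k-1} for k ≥ 1 (one summand per function symbol, arity giving the exponent).
N_0 = 2
N_1 = 2 + 2 = 4
So |H| = 4.
A ground atom is a predicate applied to a tuple of terms from H, so the count is the sum over predicates of |H|^arity:
  Path: 4^2 = 16;  Reach: 4
Total ground atoms: 16 + 4 = 20.

20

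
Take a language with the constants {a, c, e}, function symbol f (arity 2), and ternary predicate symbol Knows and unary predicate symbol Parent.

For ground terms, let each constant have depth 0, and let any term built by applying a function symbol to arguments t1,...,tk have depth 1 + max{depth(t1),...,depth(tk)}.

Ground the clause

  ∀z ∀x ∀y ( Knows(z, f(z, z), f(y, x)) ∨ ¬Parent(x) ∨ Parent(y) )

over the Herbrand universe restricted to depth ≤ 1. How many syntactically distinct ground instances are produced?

Ground terms of depth ≤ 1:
  If N_k denotes the number of depth-≤k ground terms, the 3 constants give N_0 = 3, and each function symbol of arity r contributes N_{k-1}^r new terms at level k: N_k = 3 + N_{k-1}^2.
  N_0 = 3
  N_1 = 3 + 3^2 = 12
  Explicitly: a, c, e, f(a, a), f(a, c), f(a, e), f(c, a), f(c, c), f(c, e), f(e, a), f(e, c), f(e, e).
So there are 12 ground terms available for substitution.
There are 3 variables to instantiate (z, x, y), each occurring in at least one literal, so different choices give different ground instances.
Number of ground instances = 12^3 = 1728.

1728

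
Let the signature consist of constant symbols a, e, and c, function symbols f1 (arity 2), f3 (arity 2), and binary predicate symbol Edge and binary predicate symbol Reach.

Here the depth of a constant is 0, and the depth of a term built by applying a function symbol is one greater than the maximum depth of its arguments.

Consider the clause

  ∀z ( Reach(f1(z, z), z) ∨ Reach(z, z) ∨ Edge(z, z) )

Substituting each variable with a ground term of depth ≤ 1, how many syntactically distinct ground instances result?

Ground terms of depth ≤ 1:
  Count level by level. With function symbols f1/2, f3/2, the terms of depth ≤ k are the 3 constants together with each function applied to depth-≤(k−1) tuples, so N_k = 3 + N_{k-1}^2 + N_{k-1}^2.
  N_0 = 3
  N_1 = 3 + 3^2 + 3^2 = 21
So there are 21 ground terms available for substitution.
There is 1 variable to instantiate (z),  occurring in at least one literal, so different choices give different ground instances.
Number of ground instances = 21.

21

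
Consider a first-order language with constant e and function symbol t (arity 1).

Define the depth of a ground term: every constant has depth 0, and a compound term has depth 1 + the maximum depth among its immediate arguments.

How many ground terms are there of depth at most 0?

Let N_k count ground terms of depth at most k. Each non-constant term of depth ≤ k is some function symbol applied to depth-≤(k−1) arguments, giving N_k = 1 + N_{k-1}.
N_0 = 1

1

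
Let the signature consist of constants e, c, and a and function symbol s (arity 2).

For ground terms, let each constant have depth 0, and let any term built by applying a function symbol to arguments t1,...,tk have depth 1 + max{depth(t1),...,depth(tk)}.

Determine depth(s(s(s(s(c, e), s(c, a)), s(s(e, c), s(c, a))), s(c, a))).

depth(s(c, e)) = 1 + max(0, 0) = 1
depth(s(c, a)) = 1 + max(0, 0) = 1
depth(s(s(c, e), s(c, a))) = 1 + max(1, 1) = 2
depth(s(e, c)) = 1 + max(0, 0) = 1
depth(s(s(e, c), s(c, a))) = 1 + max(1, 1) = 2
depth(s(s(s(c, e), s(c, a)), s(s(e, c), s(c, a)))) = 1 + max(2, 2) = 3
depth(s(s(s(s(c, e), s(c, a)), s(s(e, c), s(c, a))), s(c, a))) = 1 + max(3, 1) = 4

4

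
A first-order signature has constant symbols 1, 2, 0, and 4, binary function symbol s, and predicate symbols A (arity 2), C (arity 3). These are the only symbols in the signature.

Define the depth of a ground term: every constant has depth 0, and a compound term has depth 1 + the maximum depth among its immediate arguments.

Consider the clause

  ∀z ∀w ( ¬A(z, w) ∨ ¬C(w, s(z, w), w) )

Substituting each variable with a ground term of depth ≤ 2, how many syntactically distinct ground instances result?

Ground terms of depth ≤ 2:
  Count level by level. With function symbols s/2, the terms of depth ≤ k are the 4 constants together with each function applied to depth-≤(k−1) tuples, so N_k = 4 + N_{k-1}^2.
  N_0 = 4
  N_1 = 4 + 4^2 = 20
  N_2 = 4 + 20^2 = 404
So there are 404 ground terms available for substitution.
The clause has 2 distinct variables (z, w), each appearing in the body. In the free term algebra distinct substitutions yield syntactically distinct ground instances.
Number of ground instances = 404^2 = 163216.

163216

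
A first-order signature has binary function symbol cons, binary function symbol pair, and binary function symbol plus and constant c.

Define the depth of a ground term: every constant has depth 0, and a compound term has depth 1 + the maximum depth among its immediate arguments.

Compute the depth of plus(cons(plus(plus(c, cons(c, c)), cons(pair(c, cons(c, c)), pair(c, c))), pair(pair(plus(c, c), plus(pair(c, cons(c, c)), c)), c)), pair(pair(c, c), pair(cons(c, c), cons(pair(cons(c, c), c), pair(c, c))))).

depth(cons(c, c)) = 1 + max(0, 0) = 1
depth(plus(c, cons(c, c))) = 1 + max(0, 1) = 2
depth(pair(c, cons(c, c))) = 1 + max(0, 1) = 2
depth(pair(c, c)) = 1 + max(0, 0) = 1
depth(cons(pair(c, cons(c, c)), pair(c, c))) = 1 + max(2, 1) = 3
depth(plus(plus(c, cons(c, c)), cons(pair(c, cons(c, c)), pair(c, c)))) = 1 + max(2, 3) = 4
depth(plus(c, c)) = 1 + max(0, 0) = 1
depth(plus(pair(c, cons(c, c)), c)) = 1 + max(2, 0) = 3
depth(pair(plus(c, c), plus(pair(c, cons(c, c)), c))) = 1 + max(1, 3) = 4
depth(pair(pair(plus(c, c), plus(pair(c, cons(c, c)), c)), c)) = 1 + max(4, 0) = 5
depth(cons(plus(plus(c, cons(c, c)), cons(pair(c, cons(c, c)), pair(c, c))), pair(pair(plus(c, c), plus(pair(c, cons(c, c)), c)), c))) = 1 + max(4, 5) = 6
depth(pair(cons(c, c), c)) = 1 + max(1, 0) = 2
depth(cons(pair(cons(c, c), c), pair(c, c))) = 1 + max(2, 1) = 3
depth(pair(cons(c, c), cons(pair(cons(c, c), c), pair(c, c)))) = 1 + max(1, 3) = 4
depth(pair(pair(c, c), pair(cons(c, c), cons(pair(cons(c, c), c), pair(c, c))))) = 1 + max(1, 4) = 5
depth(plus(cons(plus(plus(c, cons(c, c)), cons(pair(c, cons(c, c)), pair(c, c))), pair(pair(plus(c, c), plus(pair(c, cons(c, c)), c)), c)), pair(pair(c, c), pair(cons(c, c), cons(pair(cons(c, c), c), pair(c, c)))))) = 1 + max(6, 5) = 7

7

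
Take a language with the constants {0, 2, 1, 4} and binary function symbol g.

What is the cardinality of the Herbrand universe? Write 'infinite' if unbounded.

infinite

The signature has at least one function symbol (g, arity 2) and at least one constant (0).
Iterating g gives infinitely many distinct ground terms: 0, g(0, 0), g(g(0, 0), g(0, 0)), ...
So the Herbrand universe is infinite.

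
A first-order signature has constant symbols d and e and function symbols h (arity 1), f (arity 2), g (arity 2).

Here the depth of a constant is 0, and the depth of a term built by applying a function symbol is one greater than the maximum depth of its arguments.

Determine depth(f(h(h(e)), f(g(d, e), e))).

3

depth(h(e)) = 1 + depth(e) = 1 + 0 = 1
depth(h(h(e))) = 1 + depth(h(e)) = 1 + 1 = 2
depth(g(d, e)) = 1 + max(0, 0) = 1
depth(f(g(d, e), e)) = 1 + max(1, 0) = 2
depth(f(h(h(e)), f(g(d, e), e))) = 1 + max(2, 2) = 3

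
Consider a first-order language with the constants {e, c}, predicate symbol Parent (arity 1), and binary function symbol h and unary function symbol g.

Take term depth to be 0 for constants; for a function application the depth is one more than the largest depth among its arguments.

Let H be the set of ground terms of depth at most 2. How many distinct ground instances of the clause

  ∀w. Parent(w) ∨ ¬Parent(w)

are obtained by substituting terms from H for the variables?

74

Ground terms of depth ≤ 2:
  Let N_k = |{terms of depth ≤ k}|. Then N_0 = 2 and N_k = 2 + N_{k-1}^2 + N_{k-1} for k ≥ 1 (one summand per function symbol, arity giving the exponent).
  N_0 = 2
  N_1 = 2 + 2^2 + 2 = 8
  N_2 = 2 + 8^2 + 8 = 74
So there are 74 ground terms available for substitution.
The body mentions the single quantified variable w; since ground terms form a free algebra, no two substitutions collapse to the same formula.
Number of ground instances = 74.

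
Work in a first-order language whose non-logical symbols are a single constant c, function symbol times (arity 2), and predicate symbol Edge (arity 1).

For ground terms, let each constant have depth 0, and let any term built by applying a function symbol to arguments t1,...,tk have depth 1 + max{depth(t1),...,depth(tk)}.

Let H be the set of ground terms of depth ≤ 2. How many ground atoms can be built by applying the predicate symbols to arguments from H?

5

First count ground terms of depth ≤ 2.
Write N_k for the number of ground terms of depth ≤ k. A term of depth ≤ k is either a constant or a function symbol applied to arguments of depth ≤ k−1, so N_k = 1 + N_{k-1}^2.
N_0 = 1
N_1 = 1 + 1^2 = 2
N_2 = 1 + 2^2 = 5
So |H| = 5.
Ground atoms are formed by filling each argument slot of a predicate with a term from H, so an r-ary predicate gives |H|^r atoms:
  Edge: 5
Total ground atoms: 5.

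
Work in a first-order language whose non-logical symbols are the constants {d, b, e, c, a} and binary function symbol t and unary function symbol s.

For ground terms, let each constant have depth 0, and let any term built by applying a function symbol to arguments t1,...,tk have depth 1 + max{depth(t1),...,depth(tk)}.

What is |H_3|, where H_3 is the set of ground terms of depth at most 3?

Let N_k count ground terms of depth at most k. Each non-constant term of depth ≤ k is some function symbol applied to depth-≤(k−1) arguments, giving N_k = 5 + N_{k-1}^2 + N_{k-1}.
N_0 = 5
N_1 = 5 + 5^2 + 5 = 35
N_2 = 5 + 35^2 + 35 = 1265
N_3 = 5 + 1265^2 + 1265 = 1601495

1601495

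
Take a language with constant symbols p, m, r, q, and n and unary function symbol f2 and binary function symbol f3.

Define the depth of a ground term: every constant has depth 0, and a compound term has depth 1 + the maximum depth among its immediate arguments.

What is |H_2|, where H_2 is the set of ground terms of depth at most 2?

1265

Write N_k for the number of ground terms of depth ≤ k. A term of depth ≤ k is either a constant or a function symbol applied to arguments of depth ≤ k−1, so N_k = 5 + N_{k-1} + N_{k-1}^2.
N_0 = 5
N_1 = 5 + 5 + 5^2 = 35
N_2 = 5 + 35 + 35^2 = 1265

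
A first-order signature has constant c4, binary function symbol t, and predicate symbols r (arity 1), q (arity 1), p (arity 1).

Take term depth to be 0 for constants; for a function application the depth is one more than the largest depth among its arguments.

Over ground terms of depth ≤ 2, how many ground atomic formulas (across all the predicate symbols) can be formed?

15

First count ground terms of depth ≤ 2.
Let N_k = |{terms of depth ≤ k}|. Then N_0 = 1 and N_k = 1 + N_{k-1}^2 for k ≥ 1 (one summand per function symbol, arity giving the exponent).
N_0 = 1
N_1 = 1 + 1^2 = 2
N_2 = 1 + 2^2 = 5
So |H| = 5.
For each predicate symbol, the number of ground atoms is |H| raised to its arity; summing:
  r: 5;  q: 5;  p: 5
Total ground atoms: 5 + 5 + 5 = 15.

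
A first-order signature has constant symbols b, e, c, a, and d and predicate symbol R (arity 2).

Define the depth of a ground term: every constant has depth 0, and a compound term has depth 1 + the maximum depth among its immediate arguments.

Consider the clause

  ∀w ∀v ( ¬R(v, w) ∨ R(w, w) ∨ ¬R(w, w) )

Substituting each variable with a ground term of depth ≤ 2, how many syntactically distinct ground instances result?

Ground terms of depth ≤ 2:
  With no function symbols every ground term is a constant, so there are exactly 5 ground terms at every depth bound.
  N_0 = 5
  N_1 = 5
  N_2 = 5
So there are 5 ground terms available for substitution.
The clause has 2 distinct variables (w, v), each appearing in the body. In the free term algebra distinct substitutions yield syntactically distinct ground instances.
Number of ground instances = 5^2 = 25.

25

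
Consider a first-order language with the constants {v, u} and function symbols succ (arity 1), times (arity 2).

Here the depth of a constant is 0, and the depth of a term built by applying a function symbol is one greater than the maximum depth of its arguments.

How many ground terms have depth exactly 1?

Let N_k count ground terms of depth at most k. Each non-constant term of depth ≤ k is some function symbol applied to depth-≤(k−1) arguments, giving N_k = 2 + N_{k-1} + N_{k-1}^2.
N_0 = 2
N_1 = 2 + 2 + 2^2 = 8
Terms of depth exactly 1: N_1 − N_0 = 8 − 2 = 6.

6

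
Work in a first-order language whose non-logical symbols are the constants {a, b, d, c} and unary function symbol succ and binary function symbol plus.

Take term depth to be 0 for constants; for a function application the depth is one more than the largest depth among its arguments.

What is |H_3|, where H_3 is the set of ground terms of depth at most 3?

365424

Let N_k count ground terms of depth at most k. Each non-constant term of depth ≤ k is some function symbol applied to depth-≤(k−1) arguments, giving N_k = 4 + N_{k-1} + N_{k-1}^2.
N_0 = 4
N_1 = 4 + 4 + 4^2 = 24
N_2 = 4 + 24 + 24^2 = 604
N_3 = 4 + 604 + 604^2 = 365424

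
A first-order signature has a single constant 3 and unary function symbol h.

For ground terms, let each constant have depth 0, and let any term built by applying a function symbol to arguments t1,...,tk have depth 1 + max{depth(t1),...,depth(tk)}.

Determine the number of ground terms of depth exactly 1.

Write N_k for the number of ground terms of depth ≤ k. A term of depth ≤ k is either a constant or a function symbol applied to arguments of depth ≤ k−1, so N_k = 1 + N_{k-1}.
N_0 = 1
N_1 = 1 + 1 = 2
Terms of depth exactly 1: N_1 − N_0 = 2 − 1 = 1.

1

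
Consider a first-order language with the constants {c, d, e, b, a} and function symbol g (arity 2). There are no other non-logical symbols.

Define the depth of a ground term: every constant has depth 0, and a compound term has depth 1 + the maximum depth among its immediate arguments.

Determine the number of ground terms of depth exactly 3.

Write N_k for the number of ground terms of depth ≤ k. A term of depth ≤ k is either a constant or a function symbol applied to arguments of depth ≤ k−1, so N_k = 5 + N_{k-1}^2.
N_0 = 5
N_1 = 5 + 5^2 = 30
N_2 = 5 + 30^2 = 905
N_3 = 5 + 905^2 = 819030
Terms of depth exactly 3: N_3 − N_2 = 819030 − 905 = 818125.

818125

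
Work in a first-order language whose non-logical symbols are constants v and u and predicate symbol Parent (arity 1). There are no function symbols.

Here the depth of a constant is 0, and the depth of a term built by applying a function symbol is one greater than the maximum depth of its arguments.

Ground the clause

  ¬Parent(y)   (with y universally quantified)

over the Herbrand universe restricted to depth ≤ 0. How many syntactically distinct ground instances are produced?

2

Ground terms of depth ≤ 0:
  With no function symbols every ground term is a constant, so there are exactly 2 ground terms at every depth bound.
  N_0 = 2
So there are 2 ground terms available for substitution.
The body mentions the single quantified variable y; since ground terms form a free algebra, no two substitutions collapse to the same formula.
Number of ground instances = 2.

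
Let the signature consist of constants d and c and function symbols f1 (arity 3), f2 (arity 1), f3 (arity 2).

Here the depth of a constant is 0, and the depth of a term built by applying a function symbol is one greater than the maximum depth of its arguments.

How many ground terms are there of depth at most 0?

2

If N_k denotes the number of depth-≤k ground terms, the 2 constants give N_0 = 2, and each function symbol of arity r contributes N_{k-1}^r new terms at level k: N_k = 2 + N_{k-1}^3 + N_{k-1} + N_{k-1}^2.
N_0 = 2
Explicitly: d, c.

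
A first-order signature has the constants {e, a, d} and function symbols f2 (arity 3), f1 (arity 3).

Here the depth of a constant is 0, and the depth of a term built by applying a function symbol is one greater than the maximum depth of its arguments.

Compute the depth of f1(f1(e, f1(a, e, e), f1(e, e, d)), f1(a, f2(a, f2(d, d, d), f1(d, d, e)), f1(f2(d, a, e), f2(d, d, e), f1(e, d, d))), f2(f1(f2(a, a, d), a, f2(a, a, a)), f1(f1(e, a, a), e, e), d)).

4

depth(f1(a, e, e)) = 1 + max(0, 0, 0) = 1
depth(f1(e, e, d)) = 1 + max(0, 0, 0) = 1
depth(f1(e, f1(a, e, e), f1(e, e, d))) = 1 + max(0, 1, 1) = 2
depth(f2(d, d, d)) = 1 + max(0, 0, 0) = 1
depth(f1(d, d, e)) = 1 + max(0, 0, 0) = 1
depth(f2(a, f2(d, d, d), f1(d, d, e))) = 1 + max(0, 1, 1) = 2
depth(f2(d, a, e)) = 1 + max(0, 0, 0) = 1
depth(f2(d, d, e)) = 1 + max(0, 0, 0) = 1
depth(f1(e, d, d)) = 1 + max(0, 0, 0) = 1
depth(f1(f2(d, a, e), f2(d, d, e), f1(e, d, d))) = 1 + max(1, 1, 1) = 2
depth(f1(a, f2(a, f2(d, d, d), f1(d, d, e)), f1(f2(d, a, e), f2(d, d, e), f1(e, d, d)))) = 1 + max(0, 2, 2) = 3
depth(f2(a, a, d)) = 1 + max(0, 0, 0) = 1
depth(f2(a, a, a)) = 1 + max(0, 0, 0) = 1
depth(f1(f2(a, a, d), a, f2(a, a, a))) = 1 + max(1, 0, 1) = 2
depth(f1(e, a, a)) = 1 + max(0, 0, 0) = 1
depth(f1(f1(e, a, a), e, e)) = 1 + max(1, 0, 0) = 2
depth(f2(f1(f2(a, a, d), a, f2(a, a, a)), f1(f1(e, a, a), e, e), d)) = 1 + max(2, 2, 0) = 3
depth(f1(f1(e, f1(a, e, e), f1(e, e, d)), f1(a, f2(a, f2(d, d, d), f1(d, d, e)), f1(f2(d, a, e), f2(d, d, e), f1(e, d, d))), f2(f1(f2(a, a, d), a, f2(a, a, a)), f1(f1(e, a, a), e, e), d))) = 1 + max(2, 3, 3) = 4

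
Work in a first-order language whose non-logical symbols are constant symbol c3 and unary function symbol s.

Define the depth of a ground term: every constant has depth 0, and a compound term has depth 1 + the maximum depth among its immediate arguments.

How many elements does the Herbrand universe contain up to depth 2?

Let N_k = |{terms of depth ≤ k}|. Then N_0 = 1 and N_k = 1 + N_{k-1} for k ≥ 1 (one summand per function symbol, arity giving the exponent).
N_0 = 1
N_1 = 1 + 1 = 2
N_2 = 1 + 2 = 3

3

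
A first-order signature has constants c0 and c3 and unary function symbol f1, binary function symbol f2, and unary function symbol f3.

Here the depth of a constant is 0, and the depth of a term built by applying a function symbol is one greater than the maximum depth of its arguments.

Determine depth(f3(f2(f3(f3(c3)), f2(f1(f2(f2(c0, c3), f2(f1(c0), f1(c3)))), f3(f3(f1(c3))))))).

7

depth(f3(c3)) = 1 + depth(c3) = 1 + 0 = 1
depth(f3(f3(c3))) = 1 + depth(f3(c3)) = 1 + 1 = 2
depth(f2(c0, c3)) = 1 + max(0, 0) = 1
depth(f1(c0)) = 1 + depth(c0) = 1 + 0 = 1
depth(f1(c3)) = 1 + depth(c3) = 1 + 0 = 1
depth(f2(f1(c0), f1(c3))) = 1 + max(1, 1) = 2
depth(f2(f2(c0, c3), f2(f1(c0), f1(c3)))) = 1 + max(1, 2) = 3
depth(f1(f2(f2(c0, c3), f2(f1(c0), f1(c3))))) = 1 + depth(f2(f2(c0, c3), f2(f1(c0), f1(c3)))) = 1 + 3 = 4
depth(f3(f1(c3))) = 1 + depth(f1(c3)) = 1 + 1 = 2
depth(f3(f3(f1(c3)))) = 1 + depth(f3(f1(c3))) = 1 + 2 = 3
depth(f2(f1(f2(f2(c0, c3), f2(f1(c0), f1(c3)))), f3(f3(f1(c3))))) = 1 + max(4, 3) = 5
depth(f2(f3(f3(c3)), f2(f1(f2(f2(c0, c3), f2(f1(c0), f1(c3)))), f3(f3(f1(c3)))))) = 1 + max(2, 5) = 6
depth(f3(f2(f3(f3(c3)), f2(f1(f2(f2(c0, c3), f2(f1(c0), f1(c3)))), f3(f3(f1(c3))))))) = 1 + depth(f2(f3(f3(c3)), f2(f1(f2(f2(c0, c3), f2(f1(c0), f1(c3)))), f3(f3(f1(c3)))))) = 1 + 6 = 7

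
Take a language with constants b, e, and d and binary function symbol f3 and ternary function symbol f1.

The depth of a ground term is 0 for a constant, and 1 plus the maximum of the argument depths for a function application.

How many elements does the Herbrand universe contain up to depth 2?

60843

Let N_k count ground terms of depth at most k. Each non-constant term of depth ≤ k is some function symbol applied to depth-≤(k−1) arguments, giving N_k = 3 + N_{k-1}^2 + N_{k-1}^3.
N_0 = 3
N_1 = 3 + 3^2 + 3^3 = 39
N_2 = 3 + 39^2 + 39^3 = 60843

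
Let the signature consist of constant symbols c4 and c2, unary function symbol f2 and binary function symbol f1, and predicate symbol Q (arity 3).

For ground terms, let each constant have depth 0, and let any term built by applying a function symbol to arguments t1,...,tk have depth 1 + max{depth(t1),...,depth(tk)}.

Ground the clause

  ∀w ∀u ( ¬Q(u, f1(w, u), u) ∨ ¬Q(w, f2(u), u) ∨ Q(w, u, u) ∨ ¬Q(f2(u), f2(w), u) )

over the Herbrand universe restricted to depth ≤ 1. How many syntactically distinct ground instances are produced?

Ground terms of depth ≤ 1:
  Count level by level. With function symbols f2/1, f1/2, the terms of depth ≤ k are the 2 constants together with each function applied to depth-≤(k−1) tuples, so N_k = 2 + N_{k-1} + N_{k-1}^2.
  N_0 = 2
  N_1 = 2 + 2 + 2^2 = 8
So there are 8 ground terms available for substitution.
Each of w, u ranges independently over the available ground terms, and distinct assignments produce distinct instances.
Number of ground instances = 8^2 = 64.

64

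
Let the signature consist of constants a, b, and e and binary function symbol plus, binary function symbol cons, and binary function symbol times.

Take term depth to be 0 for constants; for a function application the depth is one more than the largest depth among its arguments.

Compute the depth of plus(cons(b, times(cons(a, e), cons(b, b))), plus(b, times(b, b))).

depth(cons(a, e)) = 1 + max(0, 0) = 1
depth(cons(b, b)) = 1 + max(0, 0) = 1
depth(times(cons(a, e), cons(b, b))) = 1 + max(1, 1) = 2
depth(cons(b, times(cons(a, e), cons(b, b)))) = 1 + max(0, 2) = 3
depth(times(b, b)) = 1 + max(0, 0) = 1
depth(plus(b, times(b, b))) = 1 + max(0, 1) = 2
depth(plus(cons(b, times(cons(a, e), cons(b, b))), plus(b, times(b, b)))) = 1 + max(3, 2) = 4

4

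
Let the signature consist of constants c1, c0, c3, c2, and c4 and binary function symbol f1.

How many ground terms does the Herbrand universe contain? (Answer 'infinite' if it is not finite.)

infinite

The signature has at least one function symbol (f1, arity 2) and at least one constant (c1).
Iterating f1 gives infinitely many distinct ground terms: c1, f1(c1, c1), f1(f1(c1, c1), f1(c1, c1)), ...
So the Herbrand universe is infinite.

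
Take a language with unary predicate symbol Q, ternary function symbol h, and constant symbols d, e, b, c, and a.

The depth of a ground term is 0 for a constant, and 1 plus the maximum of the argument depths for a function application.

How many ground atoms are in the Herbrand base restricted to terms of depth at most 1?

First count ground terms of depth ≤ 1.
If N_k denotes the number of depth-≤k ground terms, the 5 constants give N_0 = 5, and each function symbol of arity r contributes N_{k-1}^r new terms at level k: N_k = 5 + N_{k-1}^3.
N_0 = 5
N_1 = 5 + 5^3 = 130
So |H| = 130.
For each predicate symbol, the number of ground atoms is |H| raised to its arity; summing:
  Q: 130
Total ground atoms: 130.

130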